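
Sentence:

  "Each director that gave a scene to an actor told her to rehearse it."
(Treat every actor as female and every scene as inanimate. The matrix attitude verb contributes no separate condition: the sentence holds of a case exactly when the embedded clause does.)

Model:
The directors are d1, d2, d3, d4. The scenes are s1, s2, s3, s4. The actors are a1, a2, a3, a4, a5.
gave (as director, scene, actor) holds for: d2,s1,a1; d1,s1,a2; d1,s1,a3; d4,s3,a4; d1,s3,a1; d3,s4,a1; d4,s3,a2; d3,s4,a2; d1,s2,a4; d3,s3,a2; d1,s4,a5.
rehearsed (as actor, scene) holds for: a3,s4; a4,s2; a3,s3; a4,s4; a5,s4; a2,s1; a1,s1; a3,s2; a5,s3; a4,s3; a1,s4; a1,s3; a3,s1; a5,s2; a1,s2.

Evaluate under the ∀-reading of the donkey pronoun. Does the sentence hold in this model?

False

"her" takes "an actor" as antecedent and "it" takes "a scene"; both are donkey pronouns co-varying with the restrictor.
Strong reading: for every (d,s,a) with gave(d,s,a), rehearsed(a,s).
Restrictor triples: (d1,s1,a2)→rehearsed(a2,s1) ✓  (d1,s1,a3)→rehearsed(a3,s1) ✓  (d1,s2,a4)→rehearsed(a4,s2) ✓  (d1,s3,a1)→rehearsed(a1,s3) ✓  (d1,s4,a5)→rehearsed(a5,s4) ✓  (d2,s1,a1)→rehearsed(a1,s1) ✓  (d3,s3,a2)→rehearsed(a2,s3) ✗  (d3,s4,a1)→rehearsed(a1,s4) ✓  (d3,s4,a2)→rehearsed(a2,s4) ✗  (d4,s3,a2)→rehearsed(a2,s3) ✗  (d4,s3,a4)→rehearsed(a4,s3) ✓
Counterexample: (d3,s3,a2) — rehearsed(a2,s3) does not hold.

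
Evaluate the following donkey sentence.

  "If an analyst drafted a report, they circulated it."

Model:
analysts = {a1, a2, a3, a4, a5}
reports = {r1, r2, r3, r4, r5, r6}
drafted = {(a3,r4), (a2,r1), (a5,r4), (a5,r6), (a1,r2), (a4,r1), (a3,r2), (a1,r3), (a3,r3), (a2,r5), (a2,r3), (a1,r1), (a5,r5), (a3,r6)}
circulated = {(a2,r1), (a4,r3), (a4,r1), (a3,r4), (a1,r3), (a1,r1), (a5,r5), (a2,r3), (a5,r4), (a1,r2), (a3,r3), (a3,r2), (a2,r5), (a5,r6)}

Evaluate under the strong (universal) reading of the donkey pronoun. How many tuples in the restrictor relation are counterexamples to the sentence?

1

"it" takes "a report" as antecedent — a donkey pronoun bound across the clause boundary.
Strong reading: for every (a,r) with drafted(a,r), circulated(a,r).
Restrictor pairs: (a1,r1) ✓  (a1,r2) ✓  (a1,r3) ✓  (a2,r1) ✓  (a2,r3) ✓  (a2,r5) ✓  (a3,r2) ✓  (a3,r3) ✓  (a3,r4) ✓  (a3,r6) ✗  (a4,r1) ✓  (a5,r4) ✓  (a5,r5) ✓  (a5,r6) ✓
Counterexamples (restrictor pairs failing the scope): 1.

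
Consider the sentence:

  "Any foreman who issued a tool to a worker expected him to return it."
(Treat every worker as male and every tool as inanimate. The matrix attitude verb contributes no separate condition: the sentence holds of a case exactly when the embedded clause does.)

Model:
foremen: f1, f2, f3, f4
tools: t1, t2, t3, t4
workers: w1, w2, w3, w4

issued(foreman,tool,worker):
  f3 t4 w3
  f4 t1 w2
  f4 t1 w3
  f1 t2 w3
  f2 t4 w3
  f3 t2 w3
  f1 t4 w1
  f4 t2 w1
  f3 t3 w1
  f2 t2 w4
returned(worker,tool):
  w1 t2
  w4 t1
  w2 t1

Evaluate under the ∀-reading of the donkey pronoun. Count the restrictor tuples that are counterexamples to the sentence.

8

"him" takes "a worker" as antecedent and "it" takes "a tool"; both are donkey pronouns co-varying with the restrictor.
Strong reading: for every (f,t,w) with issued(f,t,w), returned(w,t).
Restrictor triples: (f1,t2,w3)→returned(w3,t2) ✗  (f1,t4,w1)→returned(w1,t4) ✗  (f2,t2,w4)→returned(w4,t2) ✗  (f2,t4,w3)→returned(w3,t4) ✗  (f3,t2,w3)→returned(w3,t2) ✗  (f3,t3,w1)→returned(w1,t3) ✗  (f3,t4,w3)→returned(w3,t4) ✗  (f4,t1,w2)→returned(w2,t1) ✓  (f4,t1,w3)→returned(w3,t1) ✗  (f4,t2,w1)→returned(w1,t2) ✓
Counterexamples (restrictor triples failing the scope): 8.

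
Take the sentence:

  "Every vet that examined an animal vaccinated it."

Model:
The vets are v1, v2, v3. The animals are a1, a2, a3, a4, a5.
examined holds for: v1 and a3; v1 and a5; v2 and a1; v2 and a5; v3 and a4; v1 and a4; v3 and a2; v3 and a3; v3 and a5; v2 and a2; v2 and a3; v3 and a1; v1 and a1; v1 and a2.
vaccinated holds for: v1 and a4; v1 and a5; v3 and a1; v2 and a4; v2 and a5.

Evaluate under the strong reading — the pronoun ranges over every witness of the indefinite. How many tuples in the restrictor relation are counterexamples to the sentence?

"it" takes "an animal" as antecedent — a donkey pronoun bound across the clause boundary.
Strong reading: for every (v,a) with examined(v,a), vaccinated(v,a).
Restrictor pairs: (v1,a1) ✗  (v1,a2) ✗  (v1,a3) ✗  (v1,a4) ✓  (v1,a5) ✓  (v2,a1) ✗  (v2,a2) ✗  (v2,a3) ✗  (v2,a5) ✓  (v3,a1) ✓  (v3,a2) ✗  (v3,a3) ✗  (v3,a4) ✗  (v3,a5) ✗
Counterexamples (restrictor pairs failing the scope): 10.

10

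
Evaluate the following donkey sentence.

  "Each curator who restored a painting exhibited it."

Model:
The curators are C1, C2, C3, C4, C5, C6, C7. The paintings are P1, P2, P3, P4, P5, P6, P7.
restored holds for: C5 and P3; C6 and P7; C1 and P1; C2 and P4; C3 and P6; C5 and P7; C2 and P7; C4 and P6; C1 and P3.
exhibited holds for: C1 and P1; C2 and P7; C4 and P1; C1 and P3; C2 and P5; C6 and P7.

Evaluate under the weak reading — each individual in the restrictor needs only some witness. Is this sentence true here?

"it" takes "a painting" as antecedent — a donkey pronoun bound across the clause boundary.
Weak reading: every curator c with some restored-painting has at least one restored-painting p such that exhibited(c,p).
Per curator: C1:✓  C2:✓  C3:✗  C4:✗  C5:✗  C6:✓
C3 has no witness among its restored-paintings.

False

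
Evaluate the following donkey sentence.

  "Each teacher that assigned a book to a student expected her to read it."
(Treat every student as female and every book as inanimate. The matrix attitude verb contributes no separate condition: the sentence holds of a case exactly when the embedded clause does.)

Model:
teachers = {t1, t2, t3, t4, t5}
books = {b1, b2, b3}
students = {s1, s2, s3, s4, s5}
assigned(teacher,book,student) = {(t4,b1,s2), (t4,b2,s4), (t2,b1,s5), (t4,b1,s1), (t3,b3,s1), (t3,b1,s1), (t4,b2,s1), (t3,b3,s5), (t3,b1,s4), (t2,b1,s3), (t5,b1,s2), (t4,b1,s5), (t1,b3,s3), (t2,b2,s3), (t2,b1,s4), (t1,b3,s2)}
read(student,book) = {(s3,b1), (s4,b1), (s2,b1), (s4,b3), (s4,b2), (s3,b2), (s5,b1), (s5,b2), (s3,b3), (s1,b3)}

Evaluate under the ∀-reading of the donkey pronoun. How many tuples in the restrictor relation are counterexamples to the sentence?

5

"her" takes "a student" as antecedent and "it" takes "a book"; both are donkey pronouns co-varying with the restrictor.
Strong reading: for every (t,b,s) with assigned(t,b,s), read(s,b).
Restrictor triples: (t1,b3,s2)→read(s2,b3) ✗  (t1,b3,s3)→read(s3,b3) ✓  (t2,b1,s3)→read(s3,b1) ✓  (t2,b1,s4)→read(s4,b1) ✓  (t2,b1,s5)→read(s5,b1) ✓  (t2,b2,s3)→read(s3,b2) ✓  (t3,b1,s1)→read(s1,b1) ✗  (t3,b1,s4)→read(s4,b1) ✓  (t3,b3,s1)→read(s1,b3) ✓  (t3,b3,s5)→read(s5,b3) ✗  (t4,b1,s1)→read(s1,b1) ✗  (t4,b1,s2)→read(s2,b1) ✓  (t4,b1,s5)→read(s5,b1) ✓  (t4,b2,s1)→read(s1,b2) ✗  (t4,b2,s4)→read(s4,b2) ✓  (t5,b1,s2)→read(s2,b1) ✓
Counterexamples (restrictor triples failing the scope): 5.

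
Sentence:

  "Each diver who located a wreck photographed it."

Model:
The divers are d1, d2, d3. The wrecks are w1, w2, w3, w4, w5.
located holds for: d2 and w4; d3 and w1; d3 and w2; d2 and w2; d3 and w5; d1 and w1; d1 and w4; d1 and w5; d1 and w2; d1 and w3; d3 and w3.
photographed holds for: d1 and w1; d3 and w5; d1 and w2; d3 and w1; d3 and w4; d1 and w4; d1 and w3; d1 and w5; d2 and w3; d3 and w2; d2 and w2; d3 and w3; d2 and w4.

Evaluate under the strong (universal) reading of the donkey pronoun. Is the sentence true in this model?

"it" takes "a wreck" as antecedent — a donkey pronoun bound across the clause boundary.
Strong reading: for every (d,w) with located(d,w), photographed(d,w).
Restrictor pairs: (d1,w1) ✓  (d1,w2) ✓  (d1,w3) ✓  (d1,w4) ✓  (d1,w5) ✓  (d2,w2) ✓  (d2,w4) ✓  (d3,w1) ✓  (d3,w2) ✓  (d3,w3) ✓  (d3,w5) ✓
Every restrictor pair satisfies the scope.

True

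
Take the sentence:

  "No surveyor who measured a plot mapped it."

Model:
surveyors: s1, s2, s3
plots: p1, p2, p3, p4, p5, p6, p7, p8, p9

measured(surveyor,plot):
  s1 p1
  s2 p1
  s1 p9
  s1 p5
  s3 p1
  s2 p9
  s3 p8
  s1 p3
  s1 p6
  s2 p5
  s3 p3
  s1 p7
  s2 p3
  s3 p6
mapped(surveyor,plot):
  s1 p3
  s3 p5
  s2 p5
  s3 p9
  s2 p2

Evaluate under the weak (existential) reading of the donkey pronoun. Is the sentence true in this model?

False

"it" takes "a plot" as antecedent — a donkey pronoun bound across the clause boundary.
Truth condition: for no (s,p) with measured(s,p) does mapped(s,p) hold.
Restrictor pairs — does the scope hold? (s1,p1):fails  (s1,p3):holds  (s1,p5):fails  (s1,p6):fails  (s1,p7):fails  (s1,p9):fails  (s2,p1):fails  (s2,p3):fails  (s2,p5):holds  (s2,p9):fails  (s3,p1):fails  (s3,p3):fails  (s3,p6):fails  (s3,p8):fails
Scope holds for 2 pair(s), so the sentence is false.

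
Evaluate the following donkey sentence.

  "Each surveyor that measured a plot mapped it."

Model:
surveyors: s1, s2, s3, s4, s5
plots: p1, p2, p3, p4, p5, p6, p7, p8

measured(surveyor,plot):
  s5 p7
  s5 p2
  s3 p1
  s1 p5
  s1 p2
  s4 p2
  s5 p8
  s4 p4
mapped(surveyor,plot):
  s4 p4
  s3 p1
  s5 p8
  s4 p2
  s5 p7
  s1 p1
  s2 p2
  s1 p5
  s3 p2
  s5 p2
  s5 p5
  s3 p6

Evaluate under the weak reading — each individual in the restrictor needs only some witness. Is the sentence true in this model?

True

"it" takes "a plot" as antecedent — a donkey pronoun bound across the clause boundary.
Weak reading: every surveyor s with some measured-plot has at least one measured-plot p such that mapped(s,p).
Per surveyor: s1:✓  s3:✓  s4:✓  s5:✓
Every surveyor in the restrictor has a witness.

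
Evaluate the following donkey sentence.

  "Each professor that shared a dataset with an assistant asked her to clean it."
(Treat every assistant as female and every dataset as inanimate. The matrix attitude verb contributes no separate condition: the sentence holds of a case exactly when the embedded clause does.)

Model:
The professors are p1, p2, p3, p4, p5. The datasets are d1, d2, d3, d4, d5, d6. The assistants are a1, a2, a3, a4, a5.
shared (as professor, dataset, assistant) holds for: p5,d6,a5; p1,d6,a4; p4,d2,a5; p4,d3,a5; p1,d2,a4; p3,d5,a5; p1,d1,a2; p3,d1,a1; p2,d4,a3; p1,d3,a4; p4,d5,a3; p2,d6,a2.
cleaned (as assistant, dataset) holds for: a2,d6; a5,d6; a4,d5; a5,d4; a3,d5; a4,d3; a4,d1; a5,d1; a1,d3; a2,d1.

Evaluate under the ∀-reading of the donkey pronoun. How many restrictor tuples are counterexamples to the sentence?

7

"her" takes "an assistant" as antecedent and "it" takes "a dataset"; both are donkey pronouns co-varying with the restrictor.
Strong reading: for every (p,d,a) with shared(p,d,a), cleaned(a,d).
Restrictor triples: (p1,d1,a2)→cleaned(a2,d1) ✓  (p1,d2,a4)→cleaned(a4,d2) ✗  (p1,d3,a4)→cleaned(a4,d3) ✓  (p1,d6,a4)→cleaned(a4,d6) ✗  (p2,d4,a3)→cleaned(a3,d4) ✗  (p2,d6,a2)→cleaned(a2,d6) ✓  (p3,d1,a1)→cleaned(a1,d1) ✗  (p3,d5,a5)→cleaned(a5,d5) ✗  (p4,d2,a5)→cleaned(a5,d2) ✗  (p4,d3,a5)→cleaned(a5,d3) ✗  (p4,d5,a3)→cleaned(a3,d5) ✓  (p5,d6,a5)→cleaned(a5,d6) ✓
Counterexamples (restrictor triples failing the scope): 7.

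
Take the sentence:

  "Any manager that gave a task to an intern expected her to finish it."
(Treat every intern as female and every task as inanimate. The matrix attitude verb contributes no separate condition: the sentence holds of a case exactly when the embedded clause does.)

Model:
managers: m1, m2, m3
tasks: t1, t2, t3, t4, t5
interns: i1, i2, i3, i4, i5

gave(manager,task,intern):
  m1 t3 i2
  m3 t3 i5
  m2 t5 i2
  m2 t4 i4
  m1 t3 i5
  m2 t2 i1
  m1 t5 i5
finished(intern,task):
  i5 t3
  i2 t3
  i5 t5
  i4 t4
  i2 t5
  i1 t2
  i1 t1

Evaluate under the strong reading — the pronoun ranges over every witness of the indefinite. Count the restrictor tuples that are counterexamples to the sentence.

0

"her" takes "an intern" as antecedent and "it" takes "a task"; both are donkey pronouns co-varying with the restrictor.
Strong reading: for every (m,t,i) with gave(m,t,i), finished(i,t).
Restrictor triples: (m1,t3,i2)→finished(i2,t3) ✓  (m1,t3,i5)→finished(i5,t3) ✓  (m1,t5,i5)→finished(i5,t5) ✓  (m2,t2,i1)→finished(i1,t2) ✓  (m2,t4,i4)→finished(i4,t4) ✓  (m2,t5,i2)→finished(i2,t5) ✓  (m3,t3,i5)→finished(i5,t3) ✓
Counterexamples (restrictor triples failing the scope): 0.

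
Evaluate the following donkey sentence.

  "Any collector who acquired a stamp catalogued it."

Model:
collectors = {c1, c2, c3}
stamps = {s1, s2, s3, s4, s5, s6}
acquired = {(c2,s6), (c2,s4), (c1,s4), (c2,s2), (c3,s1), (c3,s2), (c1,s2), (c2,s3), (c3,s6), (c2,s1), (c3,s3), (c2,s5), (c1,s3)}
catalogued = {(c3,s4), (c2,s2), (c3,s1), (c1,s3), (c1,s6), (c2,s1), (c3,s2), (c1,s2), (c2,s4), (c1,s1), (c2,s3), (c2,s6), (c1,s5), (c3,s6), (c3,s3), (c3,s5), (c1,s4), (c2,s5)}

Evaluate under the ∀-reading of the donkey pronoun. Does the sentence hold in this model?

True

"it" takes "a stamp" as antecedent — a donkey pronoun bound across the clause boundary.
Strong reading: for every (c,s) with acquired(c,s), catalogued(c,s).
Restrictor pairs: (c1,s2) ✓  (c1,s3) ✓  (c1,s4) ✓  (c2,s1) ✓  (c2,s2) ✓  (c2,s3) ✓  (c2,s4) ✓  (c2,s5) ✓  (c2,s6) ✓  (c3,s1) ✓  (c3,s2) ✓  (c3,s3) ✓  (c3,s6) ✓
Every restrictor pair satisfies the scope.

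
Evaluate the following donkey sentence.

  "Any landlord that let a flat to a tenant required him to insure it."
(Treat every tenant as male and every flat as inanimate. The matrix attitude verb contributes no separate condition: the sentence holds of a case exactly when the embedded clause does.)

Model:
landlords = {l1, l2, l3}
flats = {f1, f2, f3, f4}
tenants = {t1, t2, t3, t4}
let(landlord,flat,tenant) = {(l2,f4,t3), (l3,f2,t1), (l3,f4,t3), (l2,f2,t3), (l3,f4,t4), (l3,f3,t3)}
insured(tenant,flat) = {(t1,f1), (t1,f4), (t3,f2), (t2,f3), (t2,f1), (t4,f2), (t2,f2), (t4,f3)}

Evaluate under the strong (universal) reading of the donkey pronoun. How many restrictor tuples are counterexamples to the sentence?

"him" takes "a tenant" as antecedent and "it" takes "a flat"; both are donkey pronouns co-varying with the restrictor.
Strong reading: for every (l,f,t) with let(l,f,t), insured(t,f).
Restrictor triples: (l2,f2,t3)→insured(t3,f2) ✓  (l2,f4,t3)→insured(t3,f4) ✗  (l3,f2,t1)→insured(t1,f2) ✗  (l3,f3,t3)→insured(t3,f3) ✗  (l3,f4,t3)→insured(t3,f4) ✗  (l3,f4,t4)→insured(t4,f4) ✗
Counterexamples (restrictor triples failing the scope): 5.

5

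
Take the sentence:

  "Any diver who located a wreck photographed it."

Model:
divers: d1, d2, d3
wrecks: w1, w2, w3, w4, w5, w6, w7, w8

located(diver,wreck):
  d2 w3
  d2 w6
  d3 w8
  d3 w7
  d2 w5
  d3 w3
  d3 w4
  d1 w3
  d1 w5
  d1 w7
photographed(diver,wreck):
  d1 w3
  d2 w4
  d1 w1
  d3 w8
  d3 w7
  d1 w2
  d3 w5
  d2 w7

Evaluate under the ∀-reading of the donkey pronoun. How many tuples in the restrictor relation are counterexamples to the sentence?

7

"it" takes "a wreck" as antecedent — a donkey pronoun bound across the clause boundary.
Strong reading: for every (d,w) with located(d,w), photographed(d,w).
Restrictor pairs: (d1,w3) ✓  (d1,w5) ✗  (d1,w7) ✗  (d2,w3) ✗  (d2,w5) ✗  (d2,w6) ✗  (d3,w3) ✗  (d3,w4) ✗  (d3,w7) ✓  (d3,w8) ✓
Counterexamples (restrictor pairs failing the scope): 7.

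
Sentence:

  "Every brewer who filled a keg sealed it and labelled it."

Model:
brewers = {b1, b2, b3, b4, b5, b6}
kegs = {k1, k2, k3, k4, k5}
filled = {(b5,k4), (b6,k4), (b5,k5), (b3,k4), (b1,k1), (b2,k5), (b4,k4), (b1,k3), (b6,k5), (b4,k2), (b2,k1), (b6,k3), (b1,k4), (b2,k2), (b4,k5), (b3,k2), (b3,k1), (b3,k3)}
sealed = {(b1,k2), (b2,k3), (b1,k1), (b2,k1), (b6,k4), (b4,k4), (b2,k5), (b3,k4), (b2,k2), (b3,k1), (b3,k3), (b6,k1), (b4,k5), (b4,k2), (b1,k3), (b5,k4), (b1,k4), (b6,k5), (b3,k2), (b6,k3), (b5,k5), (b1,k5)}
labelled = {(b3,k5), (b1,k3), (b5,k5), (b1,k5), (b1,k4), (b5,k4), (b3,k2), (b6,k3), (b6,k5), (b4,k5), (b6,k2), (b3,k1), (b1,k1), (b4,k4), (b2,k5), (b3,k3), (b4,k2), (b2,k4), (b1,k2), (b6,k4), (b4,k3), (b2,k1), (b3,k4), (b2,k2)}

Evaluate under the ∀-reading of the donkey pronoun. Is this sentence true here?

True

"it" takes "a keg" as antecedent — a donkey pronoun bound across the clause boundary.
Strong reading: for every (b,k) with filled(b,k), sealed(b,k) ∧ labelled(b,k).
Restrictor pairs: (b1,k1) ✓  (b1,k3) ✓  (b1,k4) ✓  (b2,k1) ✓  (b2,k2) ✓  (b2,k5) ✓  (b3,k1) ✓  (b3,k2) ✓  (b3,k3) ✓  (b3,k4) ✓  (b4,k2) ✓  (b4,k4) ✓  (b4,k5) ✓  (b5,k4) ✓  (b5,k5) ✓  (b6,k3) ✓  (b6,k4) ✓  (b6,k5) ✓
Every restrictor pair satisfies the scope.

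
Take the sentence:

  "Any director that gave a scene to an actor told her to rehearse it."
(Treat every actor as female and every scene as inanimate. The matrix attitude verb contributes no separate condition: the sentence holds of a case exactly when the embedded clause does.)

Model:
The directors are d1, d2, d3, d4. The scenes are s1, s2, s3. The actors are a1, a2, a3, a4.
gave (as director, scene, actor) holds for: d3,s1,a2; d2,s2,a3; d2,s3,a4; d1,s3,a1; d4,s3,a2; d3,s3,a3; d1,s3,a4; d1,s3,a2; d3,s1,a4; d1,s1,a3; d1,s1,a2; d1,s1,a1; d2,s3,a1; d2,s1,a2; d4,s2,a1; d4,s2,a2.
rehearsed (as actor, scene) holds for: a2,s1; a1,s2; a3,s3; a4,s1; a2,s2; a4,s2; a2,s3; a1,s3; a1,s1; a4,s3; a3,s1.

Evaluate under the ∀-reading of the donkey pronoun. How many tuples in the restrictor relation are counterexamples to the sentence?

1

"her" takes "an actor" as antecedent and "it" takes "a scene"; both are donkey pronouns co-varying with the restrictor.
Strong reading: for every (d,s,a) with gave(d,s,a), rehearsed(a,s).
Restrictor triples: (d1,s1,a1)→rehearsed(a1,s1) ✓  (d1,s1,a2)→rehearsed(a2,s1) ✓  (d1,s1,a3)→rehearsed(a3,s1) ✓  (d1,s3,a1)→rehearsed(a1,s3) ✓  (d1,s3,a2)→rehearsed(a2,s3) ✓  (d1,s3,a4)→rehearsed(a4,s3) ✓  (d2,s1,a2)→rehearsed(a2,s1) ✓  (d2,s2,a3)→rehearsed(a3,s2) ✗  (d2,s3,a1)→rehearsed(a1,s3) ✓  (d2,s3,a4)→rehearsed(a4,s3) ✓  (d3,s1,a2)→rehearsed(a2,s1) ✓  (d3,s1,a4)→rehearsed(a4,s1) ✓  (d3,s3,a3)→rehearsed(a3,s3) ✓  (d4,s2,a1)→rehearsed(a1,s2) ✓  (d4,s2,a2)→rehearsed(a2,s2) ✓  (d4,s3,a2)→rehearsed(a2,s3) ✓
Counterexamples (restrictor triples failing the scope): 1.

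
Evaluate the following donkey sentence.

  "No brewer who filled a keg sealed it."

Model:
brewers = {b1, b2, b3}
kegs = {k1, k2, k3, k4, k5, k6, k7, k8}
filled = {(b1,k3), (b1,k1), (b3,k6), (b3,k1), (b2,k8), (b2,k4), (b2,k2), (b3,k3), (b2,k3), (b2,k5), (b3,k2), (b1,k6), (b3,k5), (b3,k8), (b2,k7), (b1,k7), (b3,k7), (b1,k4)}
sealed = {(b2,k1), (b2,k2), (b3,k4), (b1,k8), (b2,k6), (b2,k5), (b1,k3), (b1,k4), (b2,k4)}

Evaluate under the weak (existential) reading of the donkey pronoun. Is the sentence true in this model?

"it" takes "a keg" as antecedent — a donkey pronoun bound across the clause boundary.
Truth condition: for no (b,k) with filled(b,k) does sealed(b,k) hold.
Restrictor pairs — does the scope hold? (b1,k1):fails  (b1,k3):holds  (b1,k4):holds  (b1,k6):fails  (b1,k7):fails  (b2,k2):holds  (b2,k3):fails  (b2,k4):holds  (b2,k5):holds  (b2,k7):fails  (b2,k8):fails  (b3,k1):fails  (b3,k2):fails  (b3,k3):fails  (b3,k5):fails  (b3,k6):fails  (b3,k7):fails  (b3,k8):fails
Scope holds for 5 pair(s), so the sentence is false.

False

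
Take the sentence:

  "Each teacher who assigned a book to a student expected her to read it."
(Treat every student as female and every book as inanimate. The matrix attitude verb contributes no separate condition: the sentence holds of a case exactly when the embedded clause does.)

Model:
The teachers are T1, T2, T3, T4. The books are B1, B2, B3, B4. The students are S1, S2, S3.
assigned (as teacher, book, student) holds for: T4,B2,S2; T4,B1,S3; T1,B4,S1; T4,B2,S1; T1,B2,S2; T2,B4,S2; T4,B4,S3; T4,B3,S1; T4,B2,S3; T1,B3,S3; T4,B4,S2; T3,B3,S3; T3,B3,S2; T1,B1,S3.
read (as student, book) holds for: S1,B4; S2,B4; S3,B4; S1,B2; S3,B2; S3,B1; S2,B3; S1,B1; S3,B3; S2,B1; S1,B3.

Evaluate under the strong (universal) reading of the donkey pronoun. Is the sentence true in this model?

False

"her" takes "a student" as antecedent and "it" takes "a book"; both are donkey pronouns co-varying with the restrictor.
Strong reading: for every (t,b,s) with assigned(t,b,s), read(s,b).
Restrictor triples: (T1,B1,S3)→read(S3,B1) ✓  (T1,B2,S2)→read(S2,B2) ✗  (T1,B3,S3)→read(S3,B3) ✓  (T1,B4,S1)→read(S1,B4) ✓  (T2,B4,S2)→read(S2,B4) ✓  (T3,B3,S2)→read(S2,B3) ✓  (T3,B3,S3)→read(S3,B3) ✓  (T4,B1,S3)→read(S3,B1) ✓  (T4,B2,S1)→read(S1,B2) ✓  (T4,B2,S2)→read(S2,B2) ✗  (T4,B2,S3)→read(S3,B2) ✓  (T4,B3,S1)→read(S1,B3) ✓  (T4,B4,S2)→read(S2,B4) ✓  (T4,B4,S3)→read(S3,B4) ✓
Counterexample: (T1,B2,S2) — read(S2,B2) does not hold.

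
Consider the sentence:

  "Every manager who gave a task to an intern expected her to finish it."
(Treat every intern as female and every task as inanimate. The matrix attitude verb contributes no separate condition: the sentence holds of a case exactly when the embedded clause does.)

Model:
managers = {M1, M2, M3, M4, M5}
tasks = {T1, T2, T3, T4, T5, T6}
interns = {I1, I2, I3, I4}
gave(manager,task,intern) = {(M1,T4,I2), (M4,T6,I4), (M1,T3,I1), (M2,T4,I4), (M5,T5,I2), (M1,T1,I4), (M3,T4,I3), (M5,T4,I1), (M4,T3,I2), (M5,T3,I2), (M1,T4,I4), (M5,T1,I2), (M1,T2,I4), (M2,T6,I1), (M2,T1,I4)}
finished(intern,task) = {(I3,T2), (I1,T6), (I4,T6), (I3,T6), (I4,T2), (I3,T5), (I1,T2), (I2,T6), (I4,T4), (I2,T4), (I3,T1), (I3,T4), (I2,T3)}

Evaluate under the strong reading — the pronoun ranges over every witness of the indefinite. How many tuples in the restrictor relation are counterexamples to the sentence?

6

"her" takes "an intern" as antecedent and "it" takes "a task"; both are donkey pronouns co-varying with the restrictor.
Strong reading: for every (m,t,i) with gave(m,t,i), finished(i,t).
Restrictor triples: (M1,T1,I4)→finished(I4,T1) ✗  (M1,T2,I4)→finished(I4,T2) ✓  (M1,T3,I1)→finished(I1,T3) ✗  (M1,T4,I2)→finished(I2,T4) ✓  (M1,T4,I4)→finished(I4,T4) ✓  (M2,T1,I4)→finished(I4,T1) ✗  (M2,T4,I4)→finished(I4,T4) ✓  (M2,T6,I1)→finished(I1,T6) ✓  (M3,T4,I3)→finished(I3,T4) ✓  (M4,T3,I2)→finished(I2,T3) ✓  (M4,T6,I4)→finished(I4,T6) ✓  (M5,T1,I2)→finished(I2,T1) ✗  (M5,T3,I2)→finished(I2,T3) ✓  (M5,T4,I1)→finished(I1,T4) ✗  (M5,T5,I2)→finished(I2,T5) ✗
Counterexamples (restrictor triples failing the scope): 6.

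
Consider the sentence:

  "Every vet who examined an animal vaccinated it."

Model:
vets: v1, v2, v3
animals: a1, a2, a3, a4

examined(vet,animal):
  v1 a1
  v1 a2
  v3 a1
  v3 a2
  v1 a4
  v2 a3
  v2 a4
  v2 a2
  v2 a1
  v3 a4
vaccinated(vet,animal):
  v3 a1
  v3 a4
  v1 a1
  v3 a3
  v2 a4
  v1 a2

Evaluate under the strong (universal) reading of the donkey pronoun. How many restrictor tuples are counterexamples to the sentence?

"it" takes "an animal" as antecedent — a donkey pronoun bound across the clause boundary.
Strong reading: for every (v,a) with examined(v,a), vaccinated(v,a).
Restrictor pairs: (v1,a1) ✓  (v1,a2) ✓  (v1,a4) ✗  (v2,a1) ✗  (v2,a2) ✗  (v2,a3) ✗  (v2,a4) ✓  (v3,a1) ✓  (v3,a2) ✗  (v3,a4) ✓
Counterexamples (restrictor pairs failing the scope): 5.

5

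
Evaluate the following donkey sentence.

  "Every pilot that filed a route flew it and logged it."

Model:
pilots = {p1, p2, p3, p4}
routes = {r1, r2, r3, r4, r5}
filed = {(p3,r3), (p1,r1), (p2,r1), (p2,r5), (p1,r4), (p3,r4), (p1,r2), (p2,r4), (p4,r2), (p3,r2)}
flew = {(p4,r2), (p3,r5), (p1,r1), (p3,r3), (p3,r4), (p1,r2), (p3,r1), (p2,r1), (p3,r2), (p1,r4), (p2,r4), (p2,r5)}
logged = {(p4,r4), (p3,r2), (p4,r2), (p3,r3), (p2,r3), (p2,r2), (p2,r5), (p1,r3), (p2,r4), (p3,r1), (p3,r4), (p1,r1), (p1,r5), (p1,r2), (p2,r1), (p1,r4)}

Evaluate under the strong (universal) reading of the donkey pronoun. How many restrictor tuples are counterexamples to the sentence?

0

"it" takes "a route" as antecedent — a donkey pronoun bound across the clause boundary.
Strong reading: for every (p,r) with filed(p,r), flew(p,r) ∧ logged(p,r).
Restrictor pairs: (p1,r1) ✓  (p1,r2) ✓  (p1,r4) ✓  (p2,r1) ✓  (p2,r4) ✓  (p2,r5) ✓  (p3,r2) ✓  (p3,r3) ✓  (p3,r4) ✓  (p4,r2) ✓
Counterexamples (restrictor pairs failing the scope): 0.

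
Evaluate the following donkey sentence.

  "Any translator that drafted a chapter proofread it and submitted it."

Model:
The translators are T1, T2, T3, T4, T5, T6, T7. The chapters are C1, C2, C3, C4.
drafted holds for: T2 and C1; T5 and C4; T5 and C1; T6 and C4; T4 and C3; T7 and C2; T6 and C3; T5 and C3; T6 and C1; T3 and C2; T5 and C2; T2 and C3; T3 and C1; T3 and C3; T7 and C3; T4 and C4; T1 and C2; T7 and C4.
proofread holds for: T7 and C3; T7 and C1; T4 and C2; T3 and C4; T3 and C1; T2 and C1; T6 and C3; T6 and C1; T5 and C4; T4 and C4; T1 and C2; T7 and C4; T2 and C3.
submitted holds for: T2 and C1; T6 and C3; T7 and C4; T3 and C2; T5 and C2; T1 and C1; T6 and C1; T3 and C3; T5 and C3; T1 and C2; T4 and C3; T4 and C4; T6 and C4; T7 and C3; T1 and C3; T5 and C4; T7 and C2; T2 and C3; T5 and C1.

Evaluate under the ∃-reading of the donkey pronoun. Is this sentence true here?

False

"it" takes "a chapter" as antecedent — a donkey pronoun bound across the clause boundary.
Weak reading: every translator t with some drafted-chapter has at least one drafted-chapter c such that proofread(t,c) ∧ submitted(t,c).
Per translator: T1:✓  T2:✓  T3:✗  T4:✓  T5:✓  T6:✓  T7:✓
T3 has no witness among its drafted-chapters.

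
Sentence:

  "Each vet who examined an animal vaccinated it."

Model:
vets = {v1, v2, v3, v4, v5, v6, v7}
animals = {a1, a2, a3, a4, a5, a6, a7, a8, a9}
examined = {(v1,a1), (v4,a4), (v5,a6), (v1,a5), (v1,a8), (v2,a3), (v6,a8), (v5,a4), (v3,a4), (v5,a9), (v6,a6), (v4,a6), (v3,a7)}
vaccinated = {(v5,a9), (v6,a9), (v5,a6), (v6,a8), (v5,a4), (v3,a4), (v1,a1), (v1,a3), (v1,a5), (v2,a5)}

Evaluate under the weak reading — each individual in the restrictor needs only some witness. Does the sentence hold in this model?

"it" takes "an animal" as antecedent — a donkey pronoun bound across the clause boundary.
Weak reading: every vet v with some examined-animal has at least one examined-animal a such that vaccinated(v,a).
Per vet: v1:✓  v2:✗  v3:✓  v4:✗  v5:✓  v6:✓
v2 has no witness among its examined-animals.

False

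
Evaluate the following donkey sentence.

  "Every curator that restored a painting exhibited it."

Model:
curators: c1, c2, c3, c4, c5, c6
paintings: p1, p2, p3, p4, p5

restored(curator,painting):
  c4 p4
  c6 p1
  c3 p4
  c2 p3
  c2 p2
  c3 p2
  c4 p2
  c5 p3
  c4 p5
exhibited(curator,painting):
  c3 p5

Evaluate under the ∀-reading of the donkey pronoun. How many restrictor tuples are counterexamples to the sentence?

9

"it" takes "a painting" as antecedent — a donkey pronoun bound across the clause boundary.
Strong reading: for every (c,p) with restored(c,p), exhibited(c,p).
Restrictor pairs: (c2,p2) ✗  (c2,p3) ✗  (c3,p2) ✗  (c3,p4) ✗  (c4,p2) ✗  (c4,p4) ✗  (c4,p5) ✗  (c5,p3) ✗  (c6,p1) ✗
Counterexamples (restrictor pairs failing the scope): 9.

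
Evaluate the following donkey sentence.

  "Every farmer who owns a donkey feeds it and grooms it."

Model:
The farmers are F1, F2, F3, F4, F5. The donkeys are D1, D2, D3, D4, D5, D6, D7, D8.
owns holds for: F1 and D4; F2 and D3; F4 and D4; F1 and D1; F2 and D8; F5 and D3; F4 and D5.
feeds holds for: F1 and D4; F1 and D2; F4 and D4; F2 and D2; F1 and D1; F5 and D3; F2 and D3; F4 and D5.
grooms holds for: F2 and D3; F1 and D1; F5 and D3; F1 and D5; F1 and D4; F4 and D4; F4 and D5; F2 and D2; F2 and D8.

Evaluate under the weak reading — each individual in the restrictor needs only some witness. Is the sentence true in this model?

True

"it" takes "a donkey" as antecedent — a donkey pronoun bound across the clause boundary.
Weak reading: every farmer f with some owns-donkey has at least one owns-donkey d such that feeds(f,d) ∧ grooms(f,d).
Per farmer: F1:✓  F2:✓  F4:✓  F5:✓
Every farmer in the restrictor has a witness.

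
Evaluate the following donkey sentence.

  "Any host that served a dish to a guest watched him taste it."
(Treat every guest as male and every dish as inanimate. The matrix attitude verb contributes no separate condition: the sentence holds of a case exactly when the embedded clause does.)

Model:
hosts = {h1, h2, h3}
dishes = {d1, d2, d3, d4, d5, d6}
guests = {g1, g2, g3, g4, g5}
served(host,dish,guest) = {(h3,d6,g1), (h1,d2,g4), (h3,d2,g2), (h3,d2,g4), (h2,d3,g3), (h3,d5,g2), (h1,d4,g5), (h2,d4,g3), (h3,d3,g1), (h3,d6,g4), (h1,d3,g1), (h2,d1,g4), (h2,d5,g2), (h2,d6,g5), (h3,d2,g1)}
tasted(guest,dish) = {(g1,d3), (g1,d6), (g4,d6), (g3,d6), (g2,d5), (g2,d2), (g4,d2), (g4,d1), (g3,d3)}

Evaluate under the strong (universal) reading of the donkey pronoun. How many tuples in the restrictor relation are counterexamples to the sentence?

4

"him" takes "a guest" as antecedent and "it" takes "a dish"; both are donkey pronouns co-varying with the restrictor.
Strong reading: for every (h,d,g) with served(h,d,g), tasted(g,d).
Restrictor triples: (h1,d2,g4)→tasted(g4,d2) ✓  (h1,d3,g1)→tasted(g1,d3) ✓  (h1,d4,g5)→tasted(g5,d4) ✗  (h2,d1,g4)→tasted(g4,d1) ✓  (h2,d3,g3)→tasted(g3,d3) ✓  (h2,d4,g3)→tasted(g3,d4) ✗  (h2,d5,g2)→tasted(g2,d5) ✓  (h2,d6,g5)→tasted(g5,d6) ✗  (h3,d2,g1)→tasted(g1,d2) ✗  (h3,d2,g2)→tasted(g2,d2) ✓  (h3,d2,g4)→tasted(g4,d2) ✓  (h3,d3,g1)→tasted(g1,d3) ✓  (h3,d5,g2)→tasted(g2,d5) ✓  (h3,d6,g1)→tasted(g1,d6) ✓  (h3,d6,g4)→tasted(g4,d6) ✓
Counterexamples (restrictor triples failing the scope): 4.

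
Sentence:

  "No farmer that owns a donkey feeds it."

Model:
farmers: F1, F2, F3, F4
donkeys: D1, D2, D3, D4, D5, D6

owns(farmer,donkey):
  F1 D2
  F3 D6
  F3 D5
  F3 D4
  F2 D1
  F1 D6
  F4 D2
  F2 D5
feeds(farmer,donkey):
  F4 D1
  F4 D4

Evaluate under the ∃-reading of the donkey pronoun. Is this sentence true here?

True

"it" takes "a donkey" as antecedent — a donkey pronoun bound across the clause boundary.
Truth condition: for no (f,d) with owns(f,d) does feeds(f,d) hold.
Restrictor pairs — does the scope hold? (F1,D2):fails  (F1,D6):fails  (F2,D1):fails  (F2,D5):fails  (F3,D4):fails  (F3,D5):fails  (F3,D6):fails  (F4,D2):fails
Scope holds for no restrictor pair, so the sentence is true.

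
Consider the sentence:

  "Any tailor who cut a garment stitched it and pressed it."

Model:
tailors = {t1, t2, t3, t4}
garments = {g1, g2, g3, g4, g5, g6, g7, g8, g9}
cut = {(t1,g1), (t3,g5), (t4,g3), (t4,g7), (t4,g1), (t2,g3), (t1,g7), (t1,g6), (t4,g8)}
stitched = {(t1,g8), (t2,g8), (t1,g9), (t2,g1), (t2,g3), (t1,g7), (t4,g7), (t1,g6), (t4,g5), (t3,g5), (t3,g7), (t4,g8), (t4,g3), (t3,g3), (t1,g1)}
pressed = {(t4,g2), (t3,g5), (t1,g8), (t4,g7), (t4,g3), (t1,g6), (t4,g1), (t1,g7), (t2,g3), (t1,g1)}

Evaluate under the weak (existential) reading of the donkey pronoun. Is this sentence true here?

"it" takes "a garment" as antecedent — a donkey pronoun bound across the clause boundary.
Weak reading: every tailor t with some cut-garment has at least one cut-garment g such that stitched(t,g) ∧ pressed(t,g).
Per tailor: t1:✓  t2:✓  t3:✓  t4:✓
Every tailor in the restrictor has a witness.

True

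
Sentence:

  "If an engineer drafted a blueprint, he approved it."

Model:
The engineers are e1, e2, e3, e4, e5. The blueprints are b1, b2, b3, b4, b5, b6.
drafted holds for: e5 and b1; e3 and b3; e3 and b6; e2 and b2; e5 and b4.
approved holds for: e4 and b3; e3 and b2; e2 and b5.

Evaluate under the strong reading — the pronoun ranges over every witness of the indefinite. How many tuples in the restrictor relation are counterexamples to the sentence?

5

"it" takes "a blueprint" as antecedent — a donkey pronoun bound across the clause boundary.
Strong reading: for every (e,b) with drafted(e,b), approved(e,b).
Restrictor pairs: (e2,b2) ✗  (e3,b3) ✗  (e3,b6) ✗  (e5,b1) ✗  (e5,b4) ✗
Counterexamples (restrictor pairs failing the scope): 5.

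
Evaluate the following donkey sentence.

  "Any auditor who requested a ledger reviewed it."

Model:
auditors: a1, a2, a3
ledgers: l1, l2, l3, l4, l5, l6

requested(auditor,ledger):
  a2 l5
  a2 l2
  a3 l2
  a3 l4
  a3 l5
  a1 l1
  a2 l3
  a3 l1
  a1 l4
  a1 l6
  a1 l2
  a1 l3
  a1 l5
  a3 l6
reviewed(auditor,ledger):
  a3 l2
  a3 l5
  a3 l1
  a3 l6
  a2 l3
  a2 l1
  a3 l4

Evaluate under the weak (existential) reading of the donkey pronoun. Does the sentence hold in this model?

False

"it" takes "a ledger" as antecedent — a donkey pronoun bound across the clause boundary.
Weak reading: every auditor a with some requested-ledger has at least one requested-ledger l such that reviewed(a,l).
Per auditor: a1:✗  a2:✓  a3:✓
a1 has no witness among its requested-ledgers.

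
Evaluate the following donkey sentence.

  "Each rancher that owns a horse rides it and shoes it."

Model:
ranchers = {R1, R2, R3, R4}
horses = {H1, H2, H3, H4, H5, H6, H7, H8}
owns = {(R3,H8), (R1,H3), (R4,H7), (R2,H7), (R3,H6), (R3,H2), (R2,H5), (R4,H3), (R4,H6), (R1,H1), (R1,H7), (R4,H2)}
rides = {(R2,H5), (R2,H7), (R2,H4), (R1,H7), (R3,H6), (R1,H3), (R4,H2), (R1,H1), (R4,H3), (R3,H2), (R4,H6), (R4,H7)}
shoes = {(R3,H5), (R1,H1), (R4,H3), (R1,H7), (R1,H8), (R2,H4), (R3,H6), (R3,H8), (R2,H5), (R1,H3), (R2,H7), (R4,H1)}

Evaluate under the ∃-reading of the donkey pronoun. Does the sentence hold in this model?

True

"it" takes "a horse" as antecedent — a donkey pronoun bound across the clause boundary.
Weak reading: every rancher r with some owns-horse has at least one owns-horse h such that rides(r,h) ∧ shoes(r,h).
Per rancher: R1:✓  R2:✓  R3:✓  R4:✓
Every rancher in the restrictor has a witness.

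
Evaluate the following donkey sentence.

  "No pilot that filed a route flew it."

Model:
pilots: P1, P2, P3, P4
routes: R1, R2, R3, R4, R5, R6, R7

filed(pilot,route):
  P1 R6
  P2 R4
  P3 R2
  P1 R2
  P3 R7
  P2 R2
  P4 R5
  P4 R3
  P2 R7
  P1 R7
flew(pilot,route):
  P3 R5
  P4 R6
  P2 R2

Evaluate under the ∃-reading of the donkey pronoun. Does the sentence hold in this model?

False

"it" takes "a route" as antecedent — a donkey pronoun bound across the clause boundary.
Truth condition: for no (p,r) with filed(p,r) does flew(p,r) hold.
Restrictor pairs — does the scope hold? (P1,R2):fails  (P1,R6):fails  (P1,R7):fails  (P2,R2):holds  (P2,R4):fails  (P2,R7):fails  (P3,R2):fails  (P3,R7):fails  (P4,R3):fails  (P4,R5):fails
Scope holds for 1 pair(s), so the sentence is false.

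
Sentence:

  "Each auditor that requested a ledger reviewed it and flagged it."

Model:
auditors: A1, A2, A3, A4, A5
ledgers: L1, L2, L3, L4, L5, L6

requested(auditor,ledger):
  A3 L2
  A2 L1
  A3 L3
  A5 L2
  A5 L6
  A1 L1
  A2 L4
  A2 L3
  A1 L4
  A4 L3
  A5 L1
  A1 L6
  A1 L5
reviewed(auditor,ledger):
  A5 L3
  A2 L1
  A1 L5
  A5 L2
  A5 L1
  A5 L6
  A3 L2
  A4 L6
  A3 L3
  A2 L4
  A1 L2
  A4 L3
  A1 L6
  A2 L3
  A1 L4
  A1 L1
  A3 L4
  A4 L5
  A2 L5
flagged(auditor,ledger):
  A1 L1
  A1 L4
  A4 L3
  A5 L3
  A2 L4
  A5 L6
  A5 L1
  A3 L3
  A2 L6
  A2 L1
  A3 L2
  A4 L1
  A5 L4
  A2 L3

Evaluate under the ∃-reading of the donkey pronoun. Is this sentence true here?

"it" takes "a ledger" as antecedent — a donkey pronoun bound across the clause boundary.
Weak reading: every auditor a with some requested-ledger has at least one requested-ledger l such that reviewed(a,l) ∧ flagged(a,l).
Per auditor: A1:✓  A2:✓  A3:✓  A4:✓  A5:✓
Every auditor in the restrictor has a witness.

True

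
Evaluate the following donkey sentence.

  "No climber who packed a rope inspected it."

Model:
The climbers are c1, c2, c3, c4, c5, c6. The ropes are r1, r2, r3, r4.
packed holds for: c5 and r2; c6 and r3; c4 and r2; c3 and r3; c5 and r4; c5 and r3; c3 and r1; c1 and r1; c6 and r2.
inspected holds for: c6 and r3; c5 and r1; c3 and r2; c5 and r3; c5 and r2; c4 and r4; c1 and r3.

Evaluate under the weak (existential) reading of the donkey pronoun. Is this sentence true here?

"it" takes "a rope" as antecedent — a donkey pronoun bound across the clause boundary.
Truth condition: for no (c,r) with packed(c,r) does inspected(c,r) hold.
Restrictor pairs — does the scope hold? (c1,r1):fails  (c3,r1):fails  (c3,r3):fails  (c4,r2):fails  (c5,r2):holds  (c5,r3):holds  (c5,r4):fails  (c6,r2):fails  (c6,r3):holds
Scope holds for 3 pair(s), so the sentence is false.

False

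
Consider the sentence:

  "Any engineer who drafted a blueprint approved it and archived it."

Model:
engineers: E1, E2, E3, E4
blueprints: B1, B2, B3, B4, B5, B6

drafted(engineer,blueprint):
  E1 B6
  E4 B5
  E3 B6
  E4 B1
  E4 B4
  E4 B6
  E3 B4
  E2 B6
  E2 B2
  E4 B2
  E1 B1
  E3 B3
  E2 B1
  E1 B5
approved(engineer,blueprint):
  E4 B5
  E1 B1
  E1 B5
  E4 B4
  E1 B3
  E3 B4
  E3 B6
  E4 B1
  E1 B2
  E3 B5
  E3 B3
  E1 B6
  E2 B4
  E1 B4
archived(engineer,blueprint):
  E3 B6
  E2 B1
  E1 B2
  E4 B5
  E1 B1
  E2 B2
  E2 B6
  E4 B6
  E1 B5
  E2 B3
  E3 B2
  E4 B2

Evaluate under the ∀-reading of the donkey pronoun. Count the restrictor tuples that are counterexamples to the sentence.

"it" takes "a blueprint" as antecedent — a donkey pronoun bound across the clause boundary.
Strong reading: for every (e,b) with drafted(e,b), approved(e,b) ∧ archived(e,b).
Restrictor pairs: (E1,B1) ✓  (E1,B5) ✓  (E1,B6) ✗  (E2,B1) ✗  (E2,B2) ✗  (E2,B6) ✗  (E3,B3) ✗  (E3,B4) ✗  (E3,B6) ✓  (E4,B1) ✗  (E4,B2) ✗  (E4,B4) ✗  (E4,B5) ✓  (E4,B6) ✗
Counterexamples (restrictor pairs failing the scope): 10.

10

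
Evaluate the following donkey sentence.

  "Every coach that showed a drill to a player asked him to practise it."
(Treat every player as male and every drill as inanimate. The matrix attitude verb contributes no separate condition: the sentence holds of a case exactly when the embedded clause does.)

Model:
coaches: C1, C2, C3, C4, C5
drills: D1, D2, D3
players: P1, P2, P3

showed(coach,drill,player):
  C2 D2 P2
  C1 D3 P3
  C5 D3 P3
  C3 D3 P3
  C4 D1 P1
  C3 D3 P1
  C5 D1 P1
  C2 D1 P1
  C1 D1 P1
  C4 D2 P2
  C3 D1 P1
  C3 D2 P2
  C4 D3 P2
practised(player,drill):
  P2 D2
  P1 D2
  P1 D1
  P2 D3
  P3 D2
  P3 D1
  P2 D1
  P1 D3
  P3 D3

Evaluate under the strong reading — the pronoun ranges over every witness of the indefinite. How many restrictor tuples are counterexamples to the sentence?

0

"him" takes "a player" as antecedent and "it" takes "a drill"; both are donkey pronouns co-varying with the restrictor.
Strong reading: for every (c,d,p) with showed(c,d,p), practised(p,d).
Restrictor triples: (C1,D1,P1)→practised(P1,D1) ✓  (C1,D3,P3)→practised(P3,D3) ✓  (C2,D1,P1)→practised(P1,D1) ✓  (C2,D2,P2)→practised(P2,D2) ✓  (C3,D1,P1)→practised(P1,D1) ✓  (C3,D2,P2)→practised(P2,D2) ✓  (C3,D3,P1)→practised(P1,D3) ✓  (C3,D3,P3)→practised(P3,D3) ✓  (C4,D1,P1)→practised(P1,D1) ✓  (C4,D2,P2)→practised(P2,D2) ✓  (C4,D3,P2)→practised(P2,D3) ✓  (C5,D1,P1)→practised(P1,D1) ✓  (C5,D3,P3)→practised(P3,D3) ✓
Counterexamples (restrictor triples failing the scope): 0.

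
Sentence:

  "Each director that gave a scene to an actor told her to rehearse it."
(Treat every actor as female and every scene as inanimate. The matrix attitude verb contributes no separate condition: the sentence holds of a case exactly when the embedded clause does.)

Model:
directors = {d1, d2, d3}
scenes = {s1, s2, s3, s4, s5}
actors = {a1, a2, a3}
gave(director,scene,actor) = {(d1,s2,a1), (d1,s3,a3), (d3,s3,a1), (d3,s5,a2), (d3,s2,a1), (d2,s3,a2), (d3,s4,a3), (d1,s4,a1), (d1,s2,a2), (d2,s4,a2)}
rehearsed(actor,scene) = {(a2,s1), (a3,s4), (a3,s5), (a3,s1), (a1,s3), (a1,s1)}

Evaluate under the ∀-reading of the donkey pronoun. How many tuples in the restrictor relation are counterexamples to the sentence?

"her" takes "an actor" as antecedent and "it" takes "a scene"; both are donkey pronouns co-varying with the restrictor.
Strong reading: for every (d,s,a) with gave(d,s,a), rehearsed(a,s).
Restrictor triples: (d1,s2,a1)→rehearsed(a1,s2) ✗  (d1,s2,a2)→rehearsed(a2,s2) ✗  (d1,s3,a3)→rehearsed(a3,s3) ✗  (d1,s4,a1)→rehearsed(a1,s4) ✗  (d2,s3,a2)→rehearsed(a2,s3) ✗  (d2,s4,a2)→rehearsed(a2,s4) ✗  (d3,s2,a1)→rehearsed(a1,s2) ✗  (d3,s3,a1)→rehearsed(a1,s3) ✓  (d3,s4,a3)→rehearsed(a3,s4) ✓  (d3,s5,a2)→rehearsed(a2,s5) ✗
Counterexamples (restrictor triples failing the scope): 8.

8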